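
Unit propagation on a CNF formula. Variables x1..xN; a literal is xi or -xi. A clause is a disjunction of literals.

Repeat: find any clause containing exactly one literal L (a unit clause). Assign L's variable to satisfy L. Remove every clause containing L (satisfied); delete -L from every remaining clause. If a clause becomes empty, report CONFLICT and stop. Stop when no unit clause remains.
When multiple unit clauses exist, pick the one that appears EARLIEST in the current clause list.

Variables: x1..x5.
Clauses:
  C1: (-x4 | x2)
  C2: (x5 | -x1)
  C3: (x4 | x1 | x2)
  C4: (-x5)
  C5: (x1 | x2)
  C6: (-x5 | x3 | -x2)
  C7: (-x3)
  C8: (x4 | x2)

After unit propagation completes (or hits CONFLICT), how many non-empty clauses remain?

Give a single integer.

unit clause [-5] forces x5=F; simplify:
  drop 5 from [5, -1] -> [-1]
  satisfied 2 clause(s); 6 remain; assigned so far: [5]
unit clause [-1] forces x1=F; simplify:
  drop 1 from [4, 1, 2] -> [4, 2]
  drop 1 from [1, 2] -> [2]
  satisfied 1 clause(s); 5 remain; assigned so far: [1, 5]
unit clause [2] forces x2=T; simplify:
  satisfied 4 clause(s); 1 remain; assigned so far: [1, 2, 5]
unit clause [-3] forces x3=F; simplify:
  satisfied 1 clause(s); 0 remain; assigned so far: [1, 2, 3, 5]

Answer: 0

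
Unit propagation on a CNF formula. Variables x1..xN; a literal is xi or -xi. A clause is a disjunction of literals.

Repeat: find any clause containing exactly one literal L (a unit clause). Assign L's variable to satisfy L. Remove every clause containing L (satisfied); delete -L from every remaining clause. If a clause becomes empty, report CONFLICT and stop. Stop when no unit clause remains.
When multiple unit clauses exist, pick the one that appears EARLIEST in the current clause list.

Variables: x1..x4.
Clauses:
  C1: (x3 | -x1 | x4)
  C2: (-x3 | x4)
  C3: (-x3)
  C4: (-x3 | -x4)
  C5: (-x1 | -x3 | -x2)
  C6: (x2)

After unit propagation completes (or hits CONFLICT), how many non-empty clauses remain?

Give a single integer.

unit clause [-3] forces x3=F; simplify:
  drop 3 from [3, -1, 4] -> [-1, 4]
  satisfied 4 clause(s); 2 remain; assigned so far: [3]
unit clause [2] forces x2=T; simplify:
  satisfied 1 clause(s); 1 remain; assigned so far: [2, 3]

Answer: 1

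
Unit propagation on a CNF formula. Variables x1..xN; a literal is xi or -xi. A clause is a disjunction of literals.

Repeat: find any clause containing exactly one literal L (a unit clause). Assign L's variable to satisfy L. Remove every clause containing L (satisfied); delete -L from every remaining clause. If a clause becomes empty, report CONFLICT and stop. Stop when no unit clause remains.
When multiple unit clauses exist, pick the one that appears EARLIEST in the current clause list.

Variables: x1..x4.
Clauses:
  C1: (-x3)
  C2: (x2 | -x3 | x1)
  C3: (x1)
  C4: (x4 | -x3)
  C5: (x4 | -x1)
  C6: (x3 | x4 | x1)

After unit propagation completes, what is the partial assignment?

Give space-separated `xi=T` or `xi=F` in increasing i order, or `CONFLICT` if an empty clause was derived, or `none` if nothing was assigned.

Answer: x1=T x3=F x4=T

Derivation:
unit clause [-3] forces x3=F; simplify:
  drop 3 from [3, 4, 1] -> [4, 1]
  satisfied 3 clause(s); 3 remain; assigned so far: [3]
unit clause [1] forces x1=T; simplify:
  drop -1 from [4, -1] -> [4]
  satisfied 2 clause(s); 1 remain; assigned so far: [1, 3]
unit clause [4] forces x4=T; simplify:
  satisfied 1 clause(s); 0 remain; assigned so far: [1, 3, 4]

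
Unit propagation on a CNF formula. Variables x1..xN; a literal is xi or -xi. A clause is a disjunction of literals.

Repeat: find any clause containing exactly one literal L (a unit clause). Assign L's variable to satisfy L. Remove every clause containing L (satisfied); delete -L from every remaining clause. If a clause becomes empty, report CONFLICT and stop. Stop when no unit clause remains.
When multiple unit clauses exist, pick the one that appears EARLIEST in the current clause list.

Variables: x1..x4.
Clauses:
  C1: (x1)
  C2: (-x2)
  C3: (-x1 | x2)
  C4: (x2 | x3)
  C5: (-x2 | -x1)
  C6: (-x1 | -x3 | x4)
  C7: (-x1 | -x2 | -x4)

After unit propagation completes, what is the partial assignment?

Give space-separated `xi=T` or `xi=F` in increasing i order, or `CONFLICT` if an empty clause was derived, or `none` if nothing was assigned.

Answer: CONFLICT

Derivation:
unit clause [1] forces x1=T; simplify:
  drop -1 from [-1, 2] -> [2]
  drop -1 from [-2, -1] -> [-2]
  drop -1 from [-1, -3, 4] -> [-3, 4]
  drop -1 from [-1, -2, -4] -> [-2, -4]
  satisfied 1 clause(s); 6 remain; assigned so far: [1]
unit clause [-2] forces x2=F; simplify:
  drop 2 from [2] -> [] (empty!)
  drop 2 from [2, 3] -> [3]
  satisfied 3 clause(s); 3 remain; assigned so far: [1, 2]
CONFLICT (empty clause)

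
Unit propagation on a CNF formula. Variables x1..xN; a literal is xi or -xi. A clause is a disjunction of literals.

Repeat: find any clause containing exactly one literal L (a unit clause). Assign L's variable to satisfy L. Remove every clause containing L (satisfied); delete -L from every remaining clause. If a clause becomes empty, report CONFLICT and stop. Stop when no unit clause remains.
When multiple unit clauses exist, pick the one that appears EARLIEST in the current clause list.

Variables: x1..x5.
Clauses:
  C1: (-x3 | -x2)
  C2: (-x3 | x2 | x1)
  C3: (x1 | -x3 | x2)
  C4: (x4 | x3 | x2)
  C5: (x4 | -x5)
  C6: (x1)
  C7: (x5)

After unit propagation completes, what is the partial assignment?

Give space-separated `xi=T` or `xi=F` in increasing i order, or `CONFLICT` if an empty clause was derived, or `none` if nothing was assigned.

Answer: x1=T x4=T x5=T

Derivation:
unit clause [1] forces x1=T; simplify:
  satisfied 3 clause(s); 4 remain; assigned so far: [1]
unit clause [5] forces x5=T; simplify:
  drop -5 from [4, -5] -> [4]
  satisfied 1 clause(s); 3 remain; assigned so far: [1, 5]
unit clause [4] forces x4=T; simplify:
  satisfied 2 clause(s); 1 remain; assigned so far: [1, 4, 5]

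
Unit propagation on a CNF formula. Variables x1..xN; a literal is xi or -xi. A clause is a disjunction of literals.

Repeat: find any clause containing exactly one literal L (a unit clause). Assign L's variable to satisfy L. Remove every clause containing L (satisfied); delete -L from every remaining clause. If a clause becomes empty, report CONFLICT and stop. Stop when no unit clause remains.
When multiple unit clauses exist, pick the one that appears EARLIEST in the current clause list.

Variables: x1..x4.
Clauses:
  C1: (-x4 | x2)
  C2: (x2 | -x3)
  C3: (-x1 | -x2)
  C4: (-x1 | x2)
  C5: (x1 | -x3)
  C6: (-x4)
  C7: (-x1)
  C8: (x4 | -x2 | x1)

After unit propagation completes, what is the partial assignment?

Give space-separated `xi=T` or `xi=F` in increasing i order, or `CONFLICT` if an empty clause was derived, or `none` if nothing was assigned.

Answer: x1=F x2=F x3=F x4=F

Derivation:
unit clause [-4] forces x4=F; simplify:
  drop 4 from [4, -2, 1] -> [-2, 1]
  satisfied 2 clause(s); 6 remain; assigned so far: [4]
unit clause [-1] forces x1=F; simplify:
  drop 1 from [1, -3] -> [-3]
  drop 1 from [-2, 1] -> [-2]
  satisfied 3 clause(s); 3 remain; assigned so far: [1, 4]
unit clause [-3] forces x3=F; simplify:
  satisfied 2 clause(s); 1 remain; assigned so far: [1, 3, 4]
unit clause [-2] forces x2=F; simplify:
  satisfied 1 clause(s); 0 remain; assigned so far: [1, 2, 3, 4]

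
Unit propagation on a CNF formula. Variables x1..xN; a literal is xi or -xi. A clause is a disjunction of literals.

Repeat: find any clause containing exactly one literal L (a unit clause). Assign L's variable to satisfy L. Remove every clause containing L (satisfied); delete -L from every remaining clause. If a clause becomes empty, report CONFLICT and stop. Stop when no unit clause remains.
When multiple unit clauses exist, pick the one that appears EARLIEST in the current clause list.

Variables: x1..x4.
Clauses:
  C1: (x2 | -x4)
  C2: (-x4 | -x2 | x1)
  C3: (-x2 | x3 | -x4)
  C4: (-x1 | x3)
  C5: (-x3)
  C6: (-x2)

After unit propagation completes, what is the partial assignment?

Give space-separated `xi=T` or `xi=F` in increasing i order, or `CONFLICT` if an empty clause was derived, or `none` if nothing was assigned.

Answer: x1=F x2=F x3=F x4=F

Derivation:
unit clause [-3] forces x3=F; simplify:
  drop 3 from [-2, 3, -4] -> [-2, -4]
  drop 3 from [-1, 3] -> [-1]
  satisfied 1 clause(s); 5 remain; assigned so far: [3]
unit clause [-1] forces x1=F; simplify:
  drop 1 from [-4, -2, 1] -> [-4, -2]
  satisfied 1 clause(s); 4 remain; assigned so far: [1, 3]
unit clause [-2] forces x2=F; simplify:
  drop 2 from [2, -4] -> [-4]
  satisfied 3 clause(s); 1 remain; assigned so far: [1, 2, 3]
unit clause [-4] forces x4=F; simplify:
  satisfied 1 clause(s); 0 remain; assigned so far: [1, 2, 3, 4]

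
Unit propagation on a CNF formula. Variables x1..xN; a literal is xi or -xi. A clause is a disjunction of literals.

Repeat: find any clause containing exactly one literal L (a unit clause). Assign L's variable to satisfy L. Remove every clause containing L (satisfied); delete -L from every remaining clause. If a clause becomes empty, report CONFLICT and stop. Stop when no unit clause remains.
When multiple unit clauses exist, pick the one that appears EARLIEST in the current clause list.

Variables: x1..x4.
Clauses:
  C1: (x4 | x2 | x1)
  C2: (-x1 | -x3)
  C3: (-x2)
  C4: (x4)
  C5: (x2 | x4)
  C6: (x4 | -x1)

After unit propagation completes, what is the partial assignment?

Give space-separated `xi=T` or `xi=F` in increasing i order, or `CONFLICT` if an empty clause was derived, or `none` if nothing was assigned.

Answer: x2=F x4=T

Derivation:
unit clause [-2] forces x2=F; simplify:
  drop 2 from [4, 2, 1] -> [4, 1]
  drop 2 from [2, 4] -> [4]
  satisfied 1 clause(s); 5 remain; assigned so far: [2]
unit clause [4] forces x4=T; simplify:
  satisfied 4 clause(s); 1 remain; assigned so far: [2, 4]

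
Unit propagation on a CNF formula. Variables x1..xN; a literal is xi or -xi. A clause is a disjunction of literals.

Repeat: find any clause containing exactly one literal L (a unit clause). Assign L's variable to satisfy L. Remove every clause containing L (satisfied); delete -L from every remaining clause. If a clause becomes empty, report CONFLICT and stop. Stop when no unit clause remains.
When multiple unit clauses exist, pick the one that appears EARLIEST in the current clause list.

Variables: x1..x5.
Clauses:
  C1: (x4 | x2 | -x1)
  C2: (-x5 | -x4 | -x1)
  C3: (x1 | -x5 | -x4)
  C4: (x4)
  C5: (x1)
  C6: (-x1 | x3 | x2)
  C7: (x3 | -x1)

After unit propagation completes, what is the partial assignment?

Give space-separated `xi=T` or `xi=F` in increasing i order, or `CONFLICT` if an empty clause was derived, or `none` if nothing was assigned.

unit clause [4] forces x4=T; simplify:
  drop -4 from [-5, -4, -1] -> [-5, -1]
  drop -4 from [1, -5, -4] -> [1, -5]
  satisfied 2 clause(s); 5 remain; assigned so far: [4]
unit clause [1] forces x1=T; simplify:
  drop -1 from [-5, -1] -> [-5]
  drop -1 from [-1, 3, 2] -> [3, 2]
  drop -1 from [3, -1] -> [3]
  satisfied 2 clause(s); 3 remain; assigned so far: [1, 4]
unit clause [-5] forces x5=F; simplify:
  satisfied 1 clause(s); 2 remain; assigned so far: [1, 4, 5]
unit clause [3] forces x3=T; simplify:
  satisfied 2 clause(s); 0 remain; assigned so far: [1, 3, 4, 5]

Answer: x1=T x3=T x4=T x5=F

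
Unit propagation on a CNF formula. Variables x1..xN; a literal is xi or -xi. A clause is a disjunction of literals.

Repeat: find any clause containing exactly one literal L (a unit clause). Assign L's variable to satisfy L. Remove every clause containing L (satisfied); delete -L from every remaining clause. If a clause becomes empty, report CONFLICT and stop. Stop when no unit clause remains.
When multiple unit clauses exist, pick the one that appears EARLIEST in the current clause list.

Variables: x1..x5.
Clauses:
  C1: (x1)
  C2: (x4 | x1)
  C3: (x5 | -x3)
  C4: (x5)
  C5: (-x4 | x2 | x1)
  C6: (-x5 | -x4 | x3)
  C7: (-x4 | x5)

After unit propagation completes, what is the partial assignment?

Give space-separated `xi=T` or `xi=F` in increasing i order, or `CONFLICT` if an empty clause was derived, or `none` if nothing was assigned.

Answer: x1=T x5=T

Derivation:
unit clause [1] forces x1=T; simplify:
  satisfied 3 clause(s); 4 remain; assigned so far: [1]
unit clause [5] forces x5=T; simplify:
  drop -5 from [-5, -4, 3] -> [-4, 3]
  satisfied 3 clause(s); 1 remain; assigned so far: [1, 5]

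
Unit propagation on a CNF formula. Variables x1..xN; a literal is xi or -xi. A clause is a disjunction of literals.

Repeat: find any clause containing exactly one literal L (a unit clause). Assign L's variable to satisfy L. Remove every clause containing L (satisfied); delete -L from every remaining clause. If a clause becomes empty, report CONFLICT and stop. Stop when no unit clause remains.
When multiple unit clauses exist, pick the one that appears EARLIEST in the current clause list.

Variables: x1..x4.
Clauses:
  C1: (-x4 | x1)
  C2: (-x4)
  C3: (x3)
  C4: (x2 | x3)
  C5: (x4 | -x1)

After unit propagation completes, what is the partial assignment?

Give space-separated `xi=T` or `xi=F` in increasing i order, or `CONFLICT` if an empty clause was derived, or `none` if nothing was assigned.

unit clause [-4] forces x4=F; simplify:
  drop 4 from [4, -1] -> [-1]
  satisfied 2 clause(s); 3 remain; assigned so far: [4]
unit clause [3] forces x3=T; simplify:
  satisfied 2 clause(s); 1 remain; assigned so far: [3, 4]
unit clause [-1] forces x1=F; simplify:
  satisfied 1 clause(s); 0 remain; assigned so far: [1, 3, 4]

Answer: x1=F x3=T x4=F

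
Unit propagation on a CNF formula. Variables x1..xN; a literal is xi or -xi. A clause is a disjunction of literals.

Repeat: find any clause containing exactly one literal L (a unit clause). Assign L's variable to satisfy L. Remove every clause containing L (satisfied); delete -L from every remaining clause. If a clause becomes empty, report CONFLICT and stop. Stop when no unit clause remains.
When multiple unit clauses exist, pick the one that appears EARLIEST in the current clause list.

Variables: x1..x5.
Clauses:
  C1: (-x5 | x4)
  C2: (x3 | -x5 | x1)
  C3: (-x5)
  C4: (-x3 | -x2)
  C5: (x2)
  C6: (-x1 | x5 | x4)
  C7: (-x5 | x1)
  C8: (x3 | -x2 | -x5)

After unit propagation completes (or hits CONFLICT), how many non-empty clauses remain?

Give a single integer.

Answer: 1

Derivation:
unit clause [-5] forces x5=F; simplify:
  drop 5 from [-1, 5, 4] -> [-1, 4]
  satisfied 5 clause(s); 3 remain; assigned so far: [5]
unit clause [2] forces x2=T; simplify:
  drop -2 from [-3, -2] -> [-3]
  satisfied 1 clause(s); 2 remain; assigned so far: [2, 5]
unit clause [-3] forces x3=F; simplify:
  satisfied 1 clause(s); 1 remain; assigned so far: [2, 3, 5]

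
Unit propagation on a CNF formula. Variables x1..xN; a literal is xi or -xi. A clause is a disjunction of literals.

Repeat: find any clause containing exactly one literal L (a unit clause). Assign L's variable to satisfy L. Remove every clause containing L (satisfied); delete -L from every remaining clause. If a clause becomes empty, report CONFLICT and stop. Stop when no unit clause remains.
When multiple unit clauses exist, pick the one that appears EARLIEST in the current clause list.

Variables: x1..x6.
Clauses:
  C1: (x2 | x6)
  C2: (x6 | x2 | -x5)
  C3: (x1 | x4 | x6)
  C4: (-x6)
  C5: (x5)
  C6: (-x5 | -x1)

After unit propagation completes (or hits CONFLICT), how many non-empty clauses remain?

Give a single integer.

Answer: 0

Derivation:
unit clause [-6] forces x6=F; simplify:
  drop 6 from [2, 6] -> [2]
  drop 6 from [6, 2, -5] -> [2, -5]
  drop 6 from [1, 4, 6] -> [1, 4]
  satisfied 1 clause(s); 5 remain; assigned so far: [6]
unit clause [2] forces x2=T; simplify:
  satisfied 2 clause(s); 3 remain; assigned so far: [2, 6]
unit clause [5] forces x5=T; simplify:
  drop -5 from [-5, -1] -> [-1]
  satisfied 1 clause(s); 2 remain; assigned so far: [2, 5, 6]
unit clause [-1] forces x1=F; simplify:
  drop 1 from [1, 4] -> [4]
  satisfied 1 clause(s); 1 remain; assigned so far: [1, 2, 5, 6]
unit clause [4] forces x4=T; simplify:
  satisfied 1 clause(s); 0 remain; assigned so far: [1, 2, 4, 5, 6]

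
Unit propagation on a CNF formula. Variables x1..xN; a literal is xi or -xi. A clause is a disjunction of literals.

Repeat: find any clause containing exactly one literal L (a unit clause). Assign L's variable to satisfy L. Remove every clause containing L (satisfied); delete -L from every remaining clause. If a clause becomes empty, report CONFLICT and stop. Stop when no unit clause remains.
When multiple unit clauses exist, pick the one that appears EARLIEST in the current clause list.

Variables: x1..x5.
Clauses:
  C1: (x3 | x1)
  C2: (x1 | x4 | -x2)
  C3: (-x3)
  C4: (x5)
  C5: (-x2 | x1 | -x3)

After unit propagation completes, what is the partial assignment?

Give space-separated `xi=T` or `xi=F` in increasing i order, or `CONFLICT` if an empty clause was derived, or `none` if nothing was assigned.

unit clause [-3] forces x3=F; simplify:
  drop 3 from [3, 1] -> [1]
  satisfied 2 clause(s); 3 remain; assigned so far: [3]
unit clause [1] forces x1=T; simplify:
  satisfied 2 clause(s); 1 remain; assigned so far: [1, 3]
unit clause [5] forces x5=T; simplify:
  satisfied 1 clause(s); 0 remain; assigned so far: [1, 3, 5]

Answer: x1=T x3=F x5=T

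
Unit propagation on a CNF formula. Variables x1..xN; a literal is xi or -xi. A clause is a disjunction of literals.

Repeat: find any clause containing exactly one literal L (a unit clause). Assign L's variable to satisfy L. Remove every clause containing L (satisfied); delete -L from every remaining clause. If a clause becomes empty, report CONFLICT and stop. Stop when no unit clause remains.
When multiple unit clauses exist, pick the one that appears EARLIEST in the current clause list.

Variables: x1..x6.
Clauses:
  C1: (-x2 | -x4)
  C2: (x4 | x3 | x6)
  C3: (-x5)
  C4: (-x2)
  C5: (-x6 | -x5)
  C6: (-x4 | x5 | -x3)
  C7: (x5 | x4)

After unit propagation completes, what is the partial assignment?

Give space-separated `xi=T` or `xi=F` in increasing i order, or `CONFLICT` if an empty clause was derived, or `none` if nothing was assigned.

unit clause [-5] forces x5=F; simplify:
  drop 5 from [-4, 5, -3] -> [-4, -3]
  drop 5 from [5, 4] -> [4]
  satisfied 2 clause(s); 5 remain; assigned so far: [5]
unit clause [-2] forces x2=F; simplify:
  satisfied 2 clause(s); 3 remain; assigned so far: [2, 5]
unit clause [4] forces x4=T; simplify:
  drop -4 from [-4, -3] -> [-3]
  satisfied 2 clause(s); 1 remain; assigned so far: [2, 4, 5]
unit clause [-3] forces x3=F; simplify:
  satisfied 1 clause(s); 0 remain; assigned so far: [2, 3, 4, 5]

Answer: x2=F x3=F x4=T x5=F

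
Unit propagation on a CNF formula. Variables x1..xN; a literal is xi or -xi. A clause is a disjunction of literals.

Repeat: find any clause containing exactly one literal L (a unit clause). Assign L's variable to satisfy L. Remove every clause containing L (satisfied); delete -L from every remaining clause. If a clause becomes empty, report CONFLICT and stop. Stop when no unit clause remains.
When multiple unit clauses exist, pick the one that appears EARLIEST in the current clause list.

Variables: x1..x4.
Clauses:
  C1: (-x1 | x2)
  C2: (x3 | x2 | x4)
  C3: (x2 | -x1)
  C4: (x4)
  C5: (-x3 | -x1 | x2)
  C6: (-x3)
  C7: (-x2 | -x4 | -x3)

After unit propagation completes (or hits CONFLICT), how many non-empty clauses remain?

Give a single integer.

Answer: 2

Derivation:
unit clause [4] forces x4=T; simplify:
  drop -4 from [-2, -4, -3] -> [-2, -3]
  satisfied 2 clause(s); 5 remain; assigned so far: [4]
unit clause [-3] forces x3=F; simplify:
  satisfied 3 clause(s); 2 remain; assigned so far: [3, 4]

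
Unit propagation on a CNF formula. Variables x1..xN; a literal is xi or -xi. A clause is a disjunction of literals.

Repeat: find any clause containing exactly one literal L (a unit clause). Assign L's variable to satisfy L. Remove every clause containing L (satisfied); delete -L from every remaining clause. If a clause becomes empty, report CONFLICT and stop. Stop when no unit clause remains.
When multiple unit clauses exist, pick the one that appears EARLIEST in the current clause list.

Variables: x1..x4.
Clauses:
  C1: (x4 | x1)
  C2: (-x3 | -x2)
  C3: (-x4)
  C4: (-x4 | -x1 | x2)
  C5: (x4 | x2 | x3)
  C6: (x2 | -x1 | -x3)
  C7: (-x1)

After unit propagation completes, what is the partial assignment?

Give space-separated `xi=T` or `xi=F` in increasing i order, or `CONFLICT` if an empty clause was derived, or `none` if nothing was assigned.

unit clause [-4] forces x4=F; simplify:
  drop 4 from [4, 1] -> [1]
  drop 4 from [4, 2, 3] -> [2, 3]
  satisfied 2 clause(s); 5 remain; assigned so far: [4]
unit clause [1] forces x1=T; simplify:
  drop -1 from [2, -1, -3] -> [2, -3]
  drop -1 from [-1] -> [] (empty!)
  satisfied 1 clause(s); 4 remain; assigned so far: [1, 4]
CONFLICT (empty clause)

Answer: CONFLICT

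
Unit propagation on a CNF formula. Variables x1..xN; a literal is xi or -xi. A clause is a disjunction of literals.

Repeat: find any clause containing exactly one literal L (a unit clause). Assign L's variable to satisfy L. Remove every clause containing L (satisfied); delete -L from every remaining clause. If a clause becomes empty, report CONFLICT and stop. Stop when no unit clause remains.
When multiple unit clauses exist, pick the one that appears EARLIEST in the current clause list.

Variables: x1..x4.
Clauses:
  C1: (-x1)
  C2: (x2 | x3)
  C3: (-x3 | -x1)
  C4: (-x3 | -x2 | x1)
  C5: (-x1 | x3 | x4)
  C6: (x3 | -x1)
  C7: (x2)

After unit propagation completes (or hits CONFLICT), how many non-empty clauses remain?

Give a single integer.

unit clause [-1] forces x1=F; simplify:
  drop 1 from [-3, -2, 1] -> [-3, -2]
  satisfied 4 clause(s); 3 remain; assigned so far: [1]
unit clause [2] forces x2=T; simplify:
  drop -2 from [-3, -2] -> [-3]
  satisfied 2 clause(s); 1 remain; assigned so far: [1, 2]
unit clause [-3] forces x3=F; simplify:
  satisfied 1 clause(s); 0 remain; assigned so far: [1, 2, 3]

Answer: 0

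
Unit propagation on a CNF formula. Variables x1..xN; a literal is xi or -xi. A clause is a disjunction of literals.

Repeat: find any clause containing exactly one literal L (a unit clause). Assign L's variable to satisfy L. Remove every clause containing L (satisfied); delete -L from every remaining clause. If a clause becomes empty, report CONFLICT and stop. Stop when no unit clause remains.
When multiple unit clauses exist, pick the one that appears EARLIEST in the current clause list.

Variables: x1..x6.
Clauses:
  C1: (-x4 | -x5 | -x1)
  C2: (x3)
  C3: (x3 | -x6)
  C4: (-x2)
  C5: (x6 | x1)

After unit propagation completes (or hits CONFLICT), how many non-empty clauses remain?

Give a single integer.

Answer: 2

Derivation:
unit clause [3] forces x3=T; simplify:
  satisfied 2 clause(s); 3 remain; assigned so far: [3]
unit clause [-2] forces x2=F; simplify:
  satisfied 1 clause(s); 2 remain; assigned so far: [2, 3]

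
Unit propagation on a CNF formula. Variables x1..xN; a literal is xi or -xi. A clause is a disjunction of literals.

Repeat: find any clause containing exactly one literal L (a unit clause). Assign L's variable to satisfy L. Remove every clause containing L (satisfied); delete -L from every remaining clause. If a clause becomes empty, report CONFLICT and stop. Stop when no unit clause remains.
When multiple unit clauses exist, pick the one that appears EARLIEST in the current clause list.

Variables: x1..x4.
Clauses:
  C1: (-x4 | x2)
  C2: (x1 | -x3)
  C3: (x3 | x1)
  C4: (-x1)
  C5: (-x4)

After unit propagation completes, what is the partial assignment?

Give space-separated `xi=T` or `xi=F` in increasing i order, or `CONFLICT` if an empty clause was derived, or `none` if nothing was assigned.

Answer: CONFLICT

Derivation:
unit clause [-1] forces x1=F; simplify:
  drop 1 from [1, -3] -> [-3]
  drop 1 from [3, 1] -> [3]
  satisfied 1 clause(s); 4 remain; assigned so far: [1]
unit clause [-3] forces x3=F; simplify:
  drop 3 from [3] -> [] (empty!)
  satisfied 1 clause(s); 3 remain; assigned so far: [1, 3]
CONFLICT (empty clause)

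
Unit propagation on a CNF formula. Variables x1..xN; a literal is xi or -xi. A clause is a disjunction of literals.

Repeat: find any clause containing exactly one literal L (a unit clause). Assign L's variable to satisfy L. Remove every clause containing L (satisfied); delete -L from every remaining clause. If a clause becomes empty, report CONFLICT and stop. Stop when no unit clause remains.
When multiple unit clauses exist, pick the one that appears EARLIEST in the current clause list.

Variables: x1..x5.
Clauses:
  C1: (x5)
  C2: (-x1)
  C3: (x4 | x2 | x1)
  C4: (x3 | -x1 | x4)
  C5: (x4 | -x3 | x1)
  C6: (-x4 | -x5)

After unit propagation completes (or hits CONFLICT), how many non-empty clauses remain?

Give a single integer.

Answer: 0

Derivation:
unit clause [5] forces x5=T; simplify:
  drop -5 from [-4, -5] -> [-4]
  satisfied 1 clause(s); 5 remain; assigned so far: [5]
unit clause [-1] forces x1=F; simplify:
  drop 1 from [4, 2, 1] -> [4, 2]
  drop 1 from [4, -3, 1] -> [4, -3]
  satisfied 2 clause(s); 3 remain; assigned so far: [1, 5]
unit clause [-4] forces x4=F; simplify:
  drop 4 from [4, 2] -> [2]
  drop 4 from [4, -3] -> [-3]
  satisfied 1 clause(s); 2 remain; assigned so far: [1, 4, 5]
unit clause [2] forces x2=T; simplify:
  satisfied 1 clause(s); 1 remain; assigned so far: [1, 2, 4, 5]
unit clause [-3] forces x3=F; simplify:
  satisfied 1 clause(s); 0 remain; assigned so far: [1, 2, 3, 4, 5]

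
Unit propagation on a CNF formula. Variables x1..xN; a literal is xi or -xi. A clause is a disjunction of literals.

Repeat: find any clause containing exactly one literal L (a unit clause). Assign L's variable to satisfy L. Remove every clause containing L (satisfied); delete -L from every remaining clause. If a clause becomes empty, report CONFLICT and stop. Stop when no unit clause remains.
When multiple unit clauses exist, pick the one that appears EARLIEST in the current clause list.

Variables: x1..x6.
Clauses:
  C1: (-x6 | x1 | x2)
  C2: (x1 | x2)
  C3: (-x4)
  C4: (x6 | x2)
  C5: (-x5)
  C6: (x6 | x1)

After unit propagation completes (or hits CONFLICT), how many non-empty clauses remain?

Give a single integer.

unit clause [-4] forces x4=F; simplify:
  satisfied 1 clause(s); 5 remain; assigned so far: [4]
unit clause [-5] forces x5=F; simplify:
  satisfied 1 clause(s); 4 remain; assigned so far: [4, 5]

Answer: 4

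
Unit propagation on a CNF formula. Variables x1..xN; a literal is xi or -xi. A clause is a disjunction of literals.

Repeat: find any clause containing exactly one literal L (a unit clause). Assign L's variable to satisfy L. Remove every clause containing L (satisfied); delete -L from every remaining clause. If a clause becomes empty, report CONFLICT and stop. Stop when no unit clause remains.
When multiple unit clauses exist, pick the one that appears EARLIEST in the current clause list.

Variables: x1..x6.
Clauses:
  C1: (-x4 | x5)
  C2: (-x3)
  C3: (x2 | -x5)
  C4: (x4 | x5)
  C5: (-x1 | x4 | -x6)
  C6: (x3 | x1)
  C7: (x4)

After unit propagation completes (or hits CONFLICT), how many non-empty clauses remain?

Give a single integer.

Answer: 0

Derivation:
unit clause [-3] forces x3=F; simplify:
  drop 3 from [3, 1] -> [1]
  satisfied 1 clause(s); 6 remain; assigned so far: [3]
unit clause [1] forces x1=T; simplify:
  drop -1 from [-1, 4, -6] -> [4, -6]
  satisfied 1 clause(s); 5 remain; assigned so far: [1, 3]
unit clause [4] forces x4=T; simplify:
  drop -4 from [-4, 5] -> [5]
  satisfied 3 clause(s); 2 remain; assigned so far: [1, 3, 4]
unit clause [5] forces x5=T; simplify:
  drop -5 from [2, -5] -> [2]
  satisfied 1 clause(s); 1 remain; assigned so far: [1, 3, 4, 5]
unit clause [2] forces x2=T; simplify:
  satisfied 1 clause(s); 0 remain; assigned so far: [1, 2, 3, 4, 5]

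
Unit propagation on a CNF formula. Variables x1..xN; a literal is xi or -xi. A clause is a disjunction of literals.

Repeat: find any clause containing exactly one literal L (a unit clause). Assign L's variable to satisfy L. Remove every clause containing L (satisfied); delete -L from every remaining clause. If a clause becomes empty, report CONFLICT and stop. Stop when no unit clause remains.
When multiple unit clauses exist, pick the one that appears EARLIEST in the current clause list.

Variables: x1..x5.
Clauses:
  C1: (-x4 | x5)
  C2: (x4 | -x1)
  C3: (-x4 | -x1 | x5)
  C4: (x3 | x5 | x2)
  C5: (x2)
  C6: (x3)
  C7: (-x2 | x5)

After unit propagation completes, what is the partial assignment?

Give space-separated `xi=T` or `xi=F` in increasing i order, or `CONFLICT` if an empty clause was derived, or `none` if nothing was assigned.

Answer: x2=T x3=T x5=T

Derivation:
unit clause [2] forces x2=T; simplify:
  drop -2 from [-2, 5] -> [5]
  satisfied 2 clause(s); 5 remain; assigned so far: [2]
unit clause [3] forces x3=T; simplify:
  satisfied 1 clause(s); 4 remain; assigned so far: [2, 3]
unit clause [5] forces x5=T; simplify:
  satisfied 3 clause(s); 1 remain; assigned so far: [2, 3, 5]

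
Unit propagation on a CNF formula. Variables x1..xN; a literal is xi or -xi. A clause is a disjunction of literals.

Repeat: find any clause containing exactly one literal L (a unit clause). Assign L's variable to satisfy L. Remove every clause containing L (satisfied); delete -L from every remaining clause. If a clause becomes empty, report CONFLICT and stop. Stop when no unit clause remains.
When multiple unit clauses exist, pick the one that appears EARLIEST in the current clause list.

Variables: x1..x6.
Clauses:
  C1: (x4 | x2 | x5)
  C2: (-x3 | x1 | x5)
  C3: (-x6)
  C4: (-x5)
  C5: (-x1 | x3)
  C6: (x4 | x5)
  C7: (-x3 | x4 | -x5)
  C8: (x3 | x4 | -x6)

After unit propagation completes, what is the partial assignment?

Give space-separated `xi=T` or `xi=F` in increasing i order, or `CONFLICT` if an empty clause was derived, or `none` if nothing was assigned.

unit clause [-6] forces x6=F; simplify:
  satisfied 2 clause(s); 6 remain; assigned so far: [6]
unit clause [-5] forces x5=F; simplify:
  drop 5 from [4, 2, 5] -> [4, 2]
  drop 5 from [-3, 1, 5] -> [-3, 1]
  drop 5 from [4, 5] -> [4]
  satisfied 2 clause(s); 4 remain; assigned so far: [5, 6]
unit clause [4] forces x4=T; simplify:
  satisfied 2 clause(s); 2 remain; assigned so far: [4, 5, 6]

Answer: x4=T x5=F x6=F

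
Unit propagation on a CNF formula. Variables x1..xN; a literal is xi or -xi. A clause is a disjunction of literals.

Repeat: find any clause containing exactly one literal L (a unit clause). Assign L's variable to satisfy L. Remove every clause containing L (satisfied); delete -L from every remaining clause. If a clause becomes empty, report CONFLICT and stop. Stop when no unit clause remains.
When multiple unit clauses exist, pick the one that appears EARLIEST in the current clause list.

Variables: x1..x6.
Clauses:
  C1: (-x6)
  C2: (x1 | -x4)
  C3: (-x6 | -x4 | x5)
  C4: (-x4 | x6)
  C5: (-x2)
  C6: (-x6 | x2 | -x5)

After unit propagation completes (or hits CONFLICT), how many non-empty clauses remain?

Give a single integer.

Answer: 0

Derivation:
unit clause [-6] forces x6=F; simplify:
  drop 6 from [-4, 6] -> [-4]
  satisfied 3 clause(s); 3 remain; assigned so far: [6]
unit clause [-4] forces x4=F; simplify:
  satisfied 2 clause(s); 1 remain; assigned so far: [4, 6]
unit clause [-2] forces x2=F; simplify:
  satisfied 1 clause(s); 0 remain; assigned so far: [2, 4, 6]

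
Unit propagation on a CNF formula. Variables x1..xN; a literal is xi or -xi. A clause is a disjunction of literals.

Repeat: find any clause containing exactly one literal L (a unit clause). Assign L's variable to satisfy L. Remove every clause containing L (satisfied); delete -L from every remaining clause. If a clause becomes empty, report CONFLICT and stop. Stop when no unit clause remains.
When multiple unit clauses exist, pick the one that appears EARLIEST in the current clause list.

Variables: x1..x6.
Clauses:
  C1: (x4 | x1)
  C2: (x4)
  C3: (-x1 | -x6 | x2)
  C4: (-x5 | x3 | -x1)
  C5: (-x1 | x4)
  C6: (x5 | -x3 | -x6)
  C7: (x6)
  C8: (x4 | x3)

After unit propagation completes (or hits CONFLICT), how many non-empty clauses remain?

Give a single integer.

Answer: 3

Derivation:
unit clause [4] forces x4=T; simplify:
  satisfied 4 clause(s); 4 remain; assigned so far: [4]
unit clause [6] forces x6=T; simplify:
  drop -6 from [-1, -6, 2] -> [-1, 2]
  drop -6 from [5, -3, -6] -> [5, -3]
  satisfied 1 clause(s); 3 remain; assigned so far: [4, 6]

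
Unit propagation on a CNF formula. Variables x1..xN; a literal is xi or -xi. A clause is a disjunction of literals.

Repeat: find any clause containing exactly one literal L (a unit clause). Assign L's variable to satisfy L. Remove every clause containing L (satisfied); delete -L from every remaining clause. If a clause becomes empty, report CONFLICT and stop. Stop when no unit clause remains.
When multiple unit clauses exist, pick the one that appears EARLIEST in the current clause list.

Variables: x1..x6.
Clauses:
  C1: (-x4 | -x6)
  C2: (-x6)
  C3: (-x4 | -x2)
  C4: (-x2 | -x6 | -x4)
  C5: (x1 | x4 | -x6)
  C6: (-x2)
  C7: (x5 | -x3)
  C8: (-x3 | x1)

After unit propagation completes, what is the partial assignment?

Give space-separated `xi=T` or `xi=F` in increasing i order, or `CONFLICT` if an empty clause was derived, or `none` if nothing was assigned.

Answer: x2=F x6=F

Derivation:
unit clause [-6] forces x6=F; simplify:
  satisfied 4 clause(s); 4 remain; assigned so far: [6]
unit clause [-2] forces x2=F; simplify:
  satisfied 2 clause(s); 2 remain; assigned so far: [2, 6]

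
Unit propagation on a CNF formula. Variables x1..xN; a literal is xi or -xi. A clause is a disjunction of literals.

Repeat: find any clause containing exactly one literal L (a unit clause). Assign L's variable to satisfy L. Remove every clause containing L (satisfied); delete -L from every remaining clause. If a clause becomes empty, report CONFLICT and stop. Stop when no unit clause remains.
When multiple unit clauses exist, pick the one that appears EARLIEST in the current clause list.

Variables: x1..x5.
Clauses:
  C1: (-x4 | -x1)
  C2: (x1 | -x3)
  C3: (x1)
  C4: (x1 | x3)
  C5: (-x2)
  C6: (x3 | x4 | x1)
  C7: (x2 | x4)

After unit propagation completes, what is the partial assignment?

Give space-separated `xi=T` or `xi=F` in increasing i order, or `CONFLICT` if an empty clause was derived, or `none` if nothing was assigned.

unit clause [1] forces x1=T; simplify:
  drop -1 from [-4, -1] -> [-4]
  satisfied 4 clause(s); 3 remain; assigned so far: [1]
unit clause [-4] forces x4=F; simplify:
  drop 4 from [2, 4] -> [2]
  satisfied 1 clause(s); 2 remain; assigned so far: [1, 4]
unit clause [-2] forces x2=F; simplify:
  drop 2 from [2] -> [] (empty!)
  satisfied 1 clause(s); 1 remain; assigned so far: [1, 2, 4]
CONFLICT (empty clause)

Answer: CONFLICT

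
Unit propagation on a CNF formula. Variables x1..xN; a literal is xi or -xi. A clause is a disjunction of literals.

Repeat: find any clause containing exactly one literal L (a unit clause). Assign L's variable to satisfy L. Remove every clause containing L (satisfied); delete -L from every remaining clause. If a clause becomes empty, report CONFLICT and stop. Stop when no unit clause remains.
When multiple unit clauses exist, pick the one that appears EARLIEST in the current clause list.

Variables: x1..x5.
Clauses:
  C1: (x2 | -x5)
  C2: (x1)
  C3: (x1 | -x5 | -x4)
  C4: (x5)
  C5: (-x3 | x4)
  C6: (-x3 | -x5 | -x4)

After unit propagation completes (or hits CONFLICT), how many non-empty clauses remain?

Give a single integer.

Answer: 2

Derivation:
unit clause [1] forces x1=T; simplify:
  satisfied 2 clause(s); 4 remain; assigned so far: [1]
unit clause [5] forces x5=T; simplify:
  drop -5 from [2, -5] -> [2]
  drop -5 from [-3, -5, -4] -> [-3, -4]
  satisfied 1 clause(s); 3 remain; assigned so far: [1, 5]
unit clause [2] forces x2=T; simplify:
  satisfied 1 clause(s); 2 remain; assigned so far: [1, 2, 5]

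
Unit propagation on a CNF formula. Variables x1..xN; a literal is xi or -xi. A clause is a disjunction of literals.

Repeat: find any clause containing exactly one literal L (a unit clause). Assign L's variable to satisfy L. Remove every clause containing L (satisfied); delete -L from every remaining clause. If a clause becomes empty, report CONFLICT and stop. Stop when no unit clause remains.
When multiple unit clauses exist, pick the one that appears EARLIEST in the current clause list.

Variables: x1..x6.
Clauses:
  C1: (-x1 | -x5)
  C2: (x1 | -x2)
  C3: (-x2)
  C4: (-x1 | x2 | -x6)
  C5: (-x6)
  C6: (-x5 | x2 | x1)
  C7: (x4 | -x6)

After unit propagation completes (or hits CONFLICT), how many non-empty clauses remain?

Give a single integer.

Answer: 2

Derivation:
unit clause [-2] forces x2=F; simplify:
  drop 2 from [-1, 2, -6] -> [-1, -6]
  drop 2 from [-5, 2, 1] -> [-5, 1]
  satisfied 2 clause(s); 5 remain; assigned so far: [2]
unit clause [-6] forces x6=F; simplify:
  satisfied 3 clause(s); 2 remain; assigned so far: [2, 6]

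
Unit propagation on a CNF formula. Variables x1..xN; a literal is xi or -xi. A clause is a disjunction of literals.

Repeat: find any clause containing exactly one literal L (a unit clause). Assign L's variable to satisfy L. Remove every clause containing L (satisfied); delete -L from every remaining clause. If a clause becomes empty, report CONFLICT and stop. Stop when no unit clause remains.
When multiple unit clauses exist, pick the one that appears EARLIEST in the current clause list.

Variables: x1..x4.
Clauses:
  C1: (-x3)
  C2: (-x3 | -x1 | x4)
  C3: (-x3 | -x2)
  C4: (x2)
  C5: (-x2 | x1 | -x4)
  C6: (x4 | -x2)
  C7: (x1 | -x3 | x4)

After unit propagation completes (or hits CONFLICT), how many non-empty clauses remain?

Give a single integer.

Answer: 0

Derivation:
unit clause [-3] forces x3=F; simplify:
  satisfied 4 clause(s); 3 remain; assigned so far: [3]
unit clause [2] forces x2=T; simplify:
  drop -2 from [-2, 1, -4] -> [1, -4]
  drop -2 from [4, -2] -> [4]
  satisfied 1 clause(s); 2 remain; assigned so far: [2, 3]
unit clause [4] forces x4=T; simplify:
  drop -4 from [1, -4] -> [1]
  satisfied 1 clause(s); 1 remain; assigned so far: [2, 3, 4]
unit clause [1] forces x1=T; simplify:
  satisfied 1 clause(s); 0 remain; assigned so far: [1, 2, 3, 4]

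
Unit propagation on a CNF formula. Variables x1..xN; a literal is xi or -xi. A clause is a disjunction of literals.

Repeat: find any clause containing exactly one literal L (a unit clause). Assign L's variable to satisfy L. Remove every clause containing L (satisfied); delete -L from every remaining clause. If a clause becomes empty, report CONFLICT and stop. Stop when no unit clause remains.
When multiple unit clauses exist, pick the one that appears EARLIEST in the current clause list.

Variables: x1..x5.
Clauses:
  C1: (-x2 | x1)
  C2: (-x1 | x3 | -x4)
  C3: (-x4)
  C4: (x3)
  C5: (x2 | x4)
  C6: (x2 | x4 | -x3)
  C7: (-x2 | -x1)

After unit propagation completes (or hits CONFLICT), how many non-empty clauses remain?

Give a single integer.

Answer: 0

Derivation:
unit clause [-4] forces x4=F; simplify:
  drop 4 from [2, 4] -> [2]
  drop 4 from [2, 4, -3] -> [2, -3]
  satisfied 2 clause(s); 5 remain; assigned so far: [4]
unit clause [3] forces x3=T; simplify:
  drop -3 from [2, -3] -> [2]
  satisfied 1 clause(s); 4 remain; assigned so far: [3, 4]
unit clause [2] forces x2=T; simplify:
  drop -2 from [-2, 1] -> [1]
  drop -2 from [-2, -1] -> [-1]
  satisfied 2 clause(s); 2 remain; assigned so far: [2, 3, 4]
unit clause [1] forces x1=T; simplify:
  drop -1 from [-1] -> [] (empty!)
  satisfied 1 clause(s); 1 remain; assigned so far: [1, 2, 3, 4]
CONFLICT (empty clause)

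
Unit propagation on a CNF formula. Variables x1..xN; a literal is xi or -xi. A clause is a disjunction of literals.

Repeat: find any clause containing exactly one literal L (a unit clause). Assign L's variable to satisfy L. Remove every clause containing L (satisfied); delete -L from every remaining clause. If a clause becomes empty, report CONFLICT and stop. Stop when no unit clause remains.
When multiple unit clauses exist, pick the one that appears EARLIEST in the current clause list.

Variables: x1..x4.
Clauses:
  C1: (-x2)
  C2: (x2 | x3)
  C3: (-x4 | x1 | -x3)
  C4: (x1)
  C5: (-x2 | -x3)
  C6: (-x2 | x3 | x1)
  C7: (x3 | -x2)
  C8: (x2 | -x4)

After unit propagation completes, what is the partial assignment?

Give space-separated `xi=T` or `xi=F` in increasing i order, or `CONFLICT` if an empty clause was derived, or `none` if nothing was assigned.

Answer: x1=T x2=F x3=T x4=F

Derivation:
unit clause [-2] forces x2=F; simplify:
  drop 2 from [2, 3] -> [3]
  drop 2 from [2, -4] -> [-4]
  satisfied 4 clause(s); 4 remain; assigned so far: [2]
unit clause [3] forces x3=T; simplify:
  drop -3 from [-4, 1, -3] -> [-4, 1]
  satisfied 1 clause(s); 3 remain; assigned so far: [2, 3]
unit clause [1] forces x1=T; simplify:
  satisfied 2 clause(s); 1 remain; assigned so far: [1, 2, 3]
unit clause [-4] forces x4=F; simplify:
  satisfied 1 clause(s); 0 remain; assigned so far: [1, 2, 3, 4]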